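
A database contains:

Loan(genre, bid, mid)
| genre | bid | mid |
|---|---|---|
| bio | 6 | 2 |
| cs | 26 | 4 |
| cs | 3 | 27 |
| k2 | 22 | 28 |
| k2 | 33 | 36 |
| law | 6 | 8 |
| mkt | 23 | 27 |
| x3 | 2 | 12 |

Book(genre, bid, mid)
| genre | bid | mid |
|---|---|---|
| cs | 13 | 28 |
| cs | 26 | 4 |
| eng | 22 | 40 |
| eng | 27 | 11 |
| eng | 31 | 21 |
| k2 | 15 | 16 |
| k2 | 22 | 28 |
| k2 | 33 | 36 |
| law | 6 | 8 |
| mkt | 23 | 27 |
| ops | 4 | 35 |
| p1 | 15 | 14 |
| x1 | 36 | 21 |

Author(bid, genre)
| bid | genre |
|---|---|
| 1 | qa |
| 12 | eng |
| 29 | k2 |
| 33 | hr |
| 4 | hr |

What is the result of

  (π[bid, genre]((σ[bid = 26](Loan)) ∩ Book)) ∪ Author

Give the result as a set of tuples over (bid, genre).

Selection bid = 26: {(cs, 26, 4)}
Intersection: {(cs, 26, 4)} with {(cs, 13, 28), (cs, 26, 4), (eng, 22, 40), (eng, 27, 11), (eng, 31, 21), (k2, 15, 16), (k2, 22, 28), (k2, 33, 36), (law, 6, 8), (mkt, 23, 27), (ops, 4, 35), (p1, 15, 14), (x1, 36, 21)} → {(cs, 26, 4)}
π[bid, genre]: project onto (bid, genre) → {(26, cs)}
Union: {(26, cs)} with {(1, qa), (12, eng), (29, k2), (33, hr), (4, hr)} → {(1, qa), (12, eng), (26, cs), (29, k2), (33, hr), (4, hr)}

{(1, qa), (12, eng), (26, cs), (29, k2), (33, hr), (4, hr)}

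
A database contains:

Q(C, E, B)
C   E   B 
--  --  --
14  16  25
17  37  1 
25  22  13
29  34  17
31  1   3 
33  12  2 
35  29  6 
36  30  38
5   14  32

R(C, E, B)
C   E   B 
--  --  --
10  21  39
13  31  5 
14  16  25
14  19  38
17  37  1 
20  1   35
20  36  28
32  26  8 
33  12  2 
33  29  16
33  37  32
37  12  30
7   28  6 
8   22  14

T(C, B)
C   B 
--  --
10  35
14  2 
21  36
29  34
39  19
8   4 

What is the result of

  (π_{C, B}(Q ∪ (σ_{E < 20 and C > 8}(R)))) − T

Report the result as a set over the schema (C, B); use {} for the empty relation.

Filtering on E < 20 and C > 8 leaves {(14, 16, 25), (14, 19, 38), (20, 1, 35), (33, 12, 2), (37, 12, 30)}.
Union: {(14, 16, 25), (17, 37, 1), (25, 22, 13), (29, 34, 17), (31, 1, 3), (33, 12, 2), (35, 29, 6), (36, 30, 38), (5, 14, 32)} with {(14, 16, 25), (14, 19, 38), (20, 1, 35), (33, 12, 2), (37, 12, 30)} → {(14, 16, 25), (14, 19, 38), (17, 37, 1), (20, 1, 35), (25, 22, 13), (29, 34, 17), (31, 1, 3), (33, 12, 2), (35, 29, 6), (36, 30, 38), (37, 12, 30), (5, 14, 32)}
Projecting to C, B: {(14, 25), (14, 38), (17, 1), (20, 35), (25, 13), (29, 17), (31, 3), (33, 2), (35, 6), (36, 38), (37, 30), (5, 32)}
Difference: {(14, 25), (14, 38), (17, 1), (20, 35), (25, 13), (29, 17), (31, 3), (33, 2), (35, 6), (36, 38), (37, 30), (5, 32)} with {(10, 35), (14, 2), (21, 36), (29, 34), (39, 19), (8, 4)} → {(14, 25), (14, 38), (17, 1), (20, 35), (25, 13), (29, 17), (31, 3), (33, 2), (35, 6), (36, 38), (37, 30), (5, 32)}

{(14, 25), (14, 38), (17, 1), (20, 35), (25, 13), (29, 17), (31, 3), (33, 2), (35, 6), (36, 38), (37, 30), (5, 32)}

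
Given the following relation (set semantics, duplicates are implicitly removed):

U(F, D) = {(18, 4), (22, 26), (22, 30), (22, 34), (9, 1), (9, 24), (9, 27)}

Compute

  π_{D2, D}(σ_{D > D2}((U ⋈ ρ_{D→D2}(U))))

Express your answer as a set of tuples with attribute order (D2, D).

{(1, 24), (1, 27), (24, 27), (26, 30), (26, 34), (30, 34)}

ρ[D→D2]: schema becomes (F, D2); tuples unchanged.
Joining U and ρ_{D→D2}(U) on F yields {(18, 4, 4), (22, 26, 26), (22, 26, 30), (22, 26, 34), (22, 30, 26), (22, 30, 30), (22, 30, 34), (22, 34, 26), (22, 34, 30), (22, 34, 34), (9, 1, 1), (9, 1, 24), (9, 1, 27), (9, 24, 1), (9, 24, 24), (9, 24, 27), (9, 27, 1), (9, 27, 24), (9, 27, 27)}.
Selection D > D2: {(22, 30, 26), (22, 34, 26), (22, 34, 30), (9, 24, 1), (9, 27, 1), (9, 27, 24)}
π[D2, D]: project onto (D2, D) → {(1, 24), (1, 27), (24, 27), (26, 30), (26, 34), (30, 34)}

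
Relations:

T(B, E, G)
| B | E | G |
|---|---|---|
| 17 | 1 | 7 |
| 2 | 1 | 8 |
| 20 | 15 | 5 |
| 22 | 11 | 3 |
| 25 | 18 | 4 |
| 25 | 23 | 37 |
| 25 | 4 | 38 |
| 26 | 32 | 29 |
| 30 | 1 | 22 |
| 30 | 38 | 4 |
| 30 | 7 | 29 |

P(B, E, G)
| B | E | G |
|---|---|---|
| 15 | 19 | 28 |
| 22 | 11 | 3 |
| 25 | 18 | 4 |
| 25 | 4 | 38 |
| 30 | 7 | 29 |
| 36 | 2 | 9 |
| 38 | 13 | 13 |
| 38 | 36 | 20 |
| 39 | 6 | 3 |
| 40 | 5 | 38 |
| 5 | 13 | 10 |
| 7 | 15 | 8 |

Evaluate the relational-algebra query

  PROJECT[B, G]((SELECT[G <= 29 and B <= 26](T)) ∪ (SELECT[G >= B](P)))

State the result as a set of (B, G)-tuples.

{(15, 28), (17, 7), (2, 8), (20, 5), (22, 3), (25, 38), (25, 4), (26, 29), (5, 10), (7, 8)}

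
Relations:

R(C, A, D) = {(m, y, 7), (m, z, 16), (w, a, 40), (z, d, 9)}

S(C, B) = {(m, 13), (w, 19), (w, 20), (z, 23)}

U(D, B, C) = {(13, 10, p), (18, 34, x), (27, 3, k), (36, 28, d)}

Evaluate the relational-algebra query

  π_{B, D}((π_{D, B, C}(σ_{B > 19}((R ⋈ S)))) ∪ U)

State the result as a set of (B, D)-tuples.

Joining R and S on C yields {(m, y, 7, 13), (m, z, 16, 13), (w, a, 40, 19), (w, a, 40, 20), (z, d, 9, 23)}.
Selection B > 19: {(w, a, 40, 20), (z, d, 9, 23)}
π[D, B, C]: project onto (D, B, C) → {(40, 20, w), (9, 23, z)}
Taking the union: {(13, 10, p), (18, 34, x), (27, 3, k), (36, 28, d), (40, 20, w), (9, 23, z)}
π[B, D]: project onto (B, D) → {(10, 13), (20, 40), (23, 9), (28, 36), (3, 27), (34, 18)}

{(10, 13), (20, 40), (23, 9), (28, 36), (3, 27), (34, 18)}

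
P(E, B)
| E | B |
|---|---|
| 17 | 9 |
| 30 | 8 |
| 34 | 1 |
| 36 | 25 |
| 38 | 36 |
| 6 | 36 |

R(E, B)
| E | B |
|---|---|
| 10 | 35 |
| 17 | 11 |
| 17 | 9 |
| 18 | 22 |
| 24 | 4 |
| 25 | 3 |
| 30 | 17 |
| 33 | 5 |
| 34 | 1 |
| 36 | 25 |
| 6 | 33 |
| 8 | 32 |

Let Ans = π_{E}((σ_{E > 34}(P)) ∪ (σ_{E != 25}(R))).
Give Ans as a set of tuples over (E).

Filtering on E > 34 leaves {(36, 25), (38, 36)}.
Filtering on E != 25 leaves {(10, 35), (17, 11), (17, 9), (18, 22), (24, 4), (30, 17), (33, 5), (34, 1), (36, 25), (6, 33), (8, 32)}.
Taking the union: {(10, 35), (17, 11), (17, 9), (18, 22), (24, 4), (30, 17), (33, 5), (34, 1), (36, 25), (38, 36), (6, 33), (8, 32)}
Projecting to E (1 duplicate(s) eliminated): {10, 17, 18, 24, 30, 33, 34, 36, 38, 6, 8}

{10, 17, 18, 24, 30, 33, 34, 36, 38, 6, 8}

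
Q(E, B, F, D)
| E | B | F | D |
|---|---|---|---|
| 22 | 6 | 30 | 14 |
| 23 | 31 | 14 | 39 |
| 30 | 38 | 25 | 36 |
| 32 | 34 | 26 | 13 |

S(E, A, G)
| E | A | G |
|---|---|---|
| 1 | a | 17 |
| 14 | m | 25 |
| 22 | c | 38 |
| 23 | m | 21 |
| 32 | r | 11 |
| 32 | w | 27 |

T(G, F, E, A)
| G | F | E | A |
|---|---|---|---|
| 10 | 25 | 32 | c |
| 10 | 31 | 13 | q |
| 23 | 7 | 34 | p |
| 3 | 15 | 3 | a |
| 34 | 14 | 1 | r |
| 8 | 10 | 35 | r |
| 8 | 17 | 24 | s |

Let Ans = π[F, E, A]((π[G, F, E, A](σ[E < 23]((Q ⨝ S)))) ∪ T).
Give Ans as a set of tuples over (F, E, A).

Q ⋈ S (natural join on E): {(22, 6, 30, 14, c, 38), (23, 31, 14, 39, m, 21), (32, 34, 26, 13, r, 11), (32, 34, 26, 13, w, 27)}
σ[E < 23]: keep tuples satisfying E < 23 → {(22, 6, 30, 14, c, 38)}
Keep only column(s) G, F, E, A: {(38, 30, 22, c)}
Set union of the two operands is {(10, 25, 32, c), (10, 31, 13, q), (23, 7, 34, p), (3, 15, 3, a), (34, 14, 1, r), (38, 30, 22, c), (8, 10, 35, r), (8, 17, 24, s)}.
Keep only column(s) F, E, A: {(10, 35, r), (14, 1, r), (15, 3, a), (17, 24, s), (25, 32, c), (30, 22, c), (31, 13, q), (7, 34, p)}

{(10, 35, r), (14, 1, r), (15, 3, a), (17, 24, s), (25, 32, c), (30, 22, c), (31, 13, q), (7, 34, p)}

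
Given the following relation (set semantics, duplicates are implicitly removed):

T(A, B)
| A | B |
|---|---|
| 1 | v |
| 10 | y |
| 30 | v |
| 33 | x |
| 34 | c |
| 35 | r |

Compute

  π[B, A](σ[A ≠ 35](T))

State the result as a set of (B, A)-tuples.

Selection A ≠ 35: {(1, v), (10, y), (30, v), (33, x), (34, c)}
Projecting to B, A: {(c, 34), (v, 1), (v, 30), (x, 33), (y, 10)}

{(c, 34), (v, 1), (v, 30), (x, 33), (y, 10)}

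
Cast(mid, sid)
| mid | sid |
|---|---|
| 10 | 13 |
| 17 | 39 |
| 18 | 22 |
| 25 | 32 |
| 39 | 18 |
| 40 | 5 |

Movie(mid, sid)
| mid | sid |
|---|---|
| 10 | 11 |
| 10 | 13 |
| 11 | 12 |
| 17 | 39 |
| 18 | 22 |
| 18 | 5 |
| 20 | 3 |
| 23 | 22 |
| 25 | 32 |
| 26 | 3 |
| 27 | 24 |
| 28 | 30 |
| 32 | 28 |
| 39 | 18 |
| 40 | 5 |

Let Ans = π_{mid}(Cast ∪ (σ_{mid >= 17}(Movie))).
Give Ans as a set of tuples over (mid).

σ[mid >= 17]: keep tuples satisfying mid >= 17 → {(17, 39), (18, 22), (18, 5), (20, 3), (23, 22), (25, 32), (26, 3), (27, 24), (28, 30), (32, 28), (39, 18), (40, 5)}
Taking the union: {(10, 13), (17, 39), (18, 22), (18, 5), (20, 3), (23, 22), (25, 32), (26, 3), (27, 24), (28, 30), (32, 28), (39, 18), (40, 5)}
Keep only column(s) mid (1 duplicate(s) eliminated): {10, 17, 18, 20, 23, 25, 26, 27, 28, 32, 39, 40}

{10, 17, 18, 20, 23, 25, 26, 27, 28, 32, 39, 40}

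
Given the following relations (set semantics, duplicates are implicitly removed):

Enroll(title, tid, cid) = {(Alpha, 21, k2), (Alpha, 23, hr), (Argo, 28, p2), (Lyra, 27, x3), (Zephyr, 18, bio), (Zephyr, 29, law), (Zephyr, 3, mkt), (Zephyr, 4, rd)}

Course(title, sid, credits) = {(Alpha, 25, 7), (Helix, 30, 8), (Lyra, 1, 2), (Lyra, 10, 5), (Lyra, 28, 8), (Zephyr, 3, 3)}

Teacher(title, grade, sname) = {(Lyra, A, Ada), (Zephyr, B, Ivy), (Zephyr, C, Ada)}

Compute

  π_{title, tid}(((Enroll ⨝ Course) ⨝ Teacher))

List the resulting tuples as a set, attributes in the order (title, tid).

{(Lyra, 27), (Zephyr, 18), (Zephyr, 29), (Zephyr, 3), (Zephyr, 4)}

Natural join on title: {(Alpha, 21, k2, 25, 7), (Alpha, 23, hr, 25, 7), (Lyra, 27, x3, 1, 2), (Lyra, 27, x3, 10, 5), (Lyra, 27, x3, 28, 8), (Zephyr, 18, bio, 3, 3), (Zephyr, 29, law, 3, 3), (Zephyr, 3, mkt, 3, 3), (Zephyr, 4, rd, 3, 3)}
Natural join on title: {(Lyra, 27, x3, 1, 2, A, Ada), (Lyra, 27, x3, 10, 5, A, Ada), (Lyra, 27, x3, 28, 8, A, Ada), (Zephyr, 18, bio, 3, 3, B, Ivy), (Zephyr, 18, bio, 3, 3, C, Ada), (Zephyr, 29, law, 3, 3, B, Ivy), (Zephyr, 29, law, 3, 3, C, Ada), (Zephyr, 3, mkt, 3, 3, B, Ivy), (Zephyr, 3, mkt, 3, 3, C, Ada), (Zephyr, 4, rd, 3, 3, B, Ivy), (Zephyr, 4, rd, 3, 3, C, Ada)}
Keep only column(s) title, tid (6 duplicate(s) eliminated): {(Lyra, 27), (Zephyr, 18), (Zephyr, 29), (Zephyr, 3), (Zephyr, 4)}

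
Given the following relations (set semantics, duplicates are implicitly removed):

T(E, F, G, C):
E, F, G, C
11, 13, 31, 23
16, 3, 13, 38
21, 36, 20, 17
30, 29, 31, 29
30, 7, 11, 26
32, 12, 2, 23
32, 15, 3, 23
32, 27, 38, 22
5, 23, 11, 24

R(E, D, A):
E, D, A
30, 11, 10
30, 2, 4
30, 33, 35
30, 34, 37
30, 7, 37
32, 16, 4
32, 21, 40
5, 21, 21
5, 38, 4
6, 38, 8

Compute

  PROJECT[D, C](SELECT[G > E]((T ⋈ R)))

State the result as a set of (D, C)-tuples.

T ⋈ R (natural join on E): {(30, 29, 31, 29, 11, 10), (30, 29, 31, 29, 2, 4), (30, 29, 31, 29, 33, 35), (30, 29, 31, 29, 34, 37), (30, 29, 31, 29, 7, 37), (30, 7, 11, 26, 11, 10), (30, 7, 11, 26, 2, 4), (30, 7, 11, 26, 33, 35), (30, 7, 11, 26, 34, 37), (30, 7, 11, 26, 7, 37), (32, 12, 2, 23, 16, 4), (32, 12, 2, 23, 21, 40), (32, 15, 3, 23, 16, 4), (32, 15, 3, 23, 21, 40), (32, 27, 38, 22, 16, 4), (32, 27, 38, 22, 21, 40), (5, 23, 11, 24, 21, 21), (5, 23, 11, 24, 38, 4)}
Apply σ_{G > E}; surviving tuples: {(30, 29, 31, 29, 11, 10), (30, 29, 31, 29, 2, 4), (30, 29, 31, 29, 33, 35), (30, 29, 31, 29, 34, 37), (30, 29, 31, 29, 7, 37), (32, 27, 38, 22, 16, 4), (32, 27, 38, 22, 21, 40), (5, 23, 11, 24, 21, 21), (5, 23, 11, 24, 38, 4)}
π[D, C]: project onto (D, C) → {(11, 29), (16, 22), (2, 29), (21, 22), (21, 24), (33, 29), (34, 29), (38, 24), (7, 29)}

{(11, 29), (16, 22), (2, 29), (21, 22), (21, 24), (33, 29), (34, 29), (38, 24), (7, 29)}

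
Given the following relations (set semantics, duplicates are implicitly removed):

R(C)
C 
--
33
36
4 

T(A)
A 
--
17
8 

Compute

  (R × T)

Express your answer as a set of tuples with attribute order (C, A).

{(33, 17), (33, 8), (36, 17), (36, 8), (4, 17), (4, 8)}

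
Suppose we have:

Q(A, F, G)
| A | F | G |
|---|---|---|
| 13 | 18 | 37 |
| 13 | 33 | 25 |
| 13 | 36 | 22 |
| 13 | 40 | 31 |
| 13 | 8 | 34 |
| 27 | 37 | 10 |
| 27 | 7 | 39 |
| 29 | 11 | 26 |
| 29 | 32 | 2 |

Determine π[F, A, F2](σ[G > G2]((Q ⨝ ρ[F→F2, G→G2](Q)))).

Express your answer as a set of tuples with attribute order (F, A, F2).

{(11, 29, 32), (18, 13, 33), (18, 13, 36), (18, 13, 40), (18, 13, 8), (33, 13, 36), (40, 13, 33), (40, 13, 36), (7, 27, 37), (8, 13, 33), (8, 13, 36), (8, 13, 40)}

ρ[F→F2, G→G2]: schema becomes (A, F2, G2); tuples unchanged.
Joining Q and ρ[F→F2, G→G2](Q) on A yields {(13, 18, 37, 18, 37), (13, 18, 37, 33, 25), (13, 18, 37, 36, 22), (13, 18, 37, 40, 31), (13, 18, 37, 8, 34), (13, 33, 25, 18, 37), (13, 33, 25, 33, 25), (13, 33, 25, 36, 22), (13, 33, 25, 40, 31), (13, 33, 25, 8, 34), (13, 36, 22, 18, 37), (13, 36, 22, 33, 25), (13, 36, 22, 36, 22), (13, 36, 22, 40, 31), (13, 36, 22, 8, 34), (13, 40, 31, 18, 37), (13, 40, 31, 33, 25), (13, 40, 31, 36, 22), (13, 40, 31, 40, 31), (13, 40, 31, 8, 34), (13, 8, 34, 18, 37), (13, 8, 34, 33, 25), (13, 8, 34, 36, 22), (13, 8, 34, 40, 31), (13, 8, 34, 8, 34), (27, 37, 10, 37, 10), (27, 37, 10, 7, 39), (27, 7, 39, 37, 10), (27, 7, 39, 7, 39), (29, 11, 26, 11, 26), (29, 11, 26, 32, 2), (29, 32, 2, 11, 26), (29, 32, 2, 32, 2)}.
Selection G > G2: {(13, 18, 37, 33, 25), (13, 18, 37, 36, 22), (13, 18, 37, 40, 31), (13, 18, 37, 8, 34), (13, 33, 25, 36, 22), (13, 40, 31, 33, 25), (13, 40, 31, 36, 22), (13, 8, 34, 33, 25), (13, 8, 34, 36, 22), (13, 8, 34, 40, 31), (27, 7, 39, 37, 10), (29, 11, 26, 32, 2)}
π_{F, A, F2} gives {(11, 29, 32), (18, 13, 33), (18, 13, 36), (18, 13, 40), (18, 13, 8), (33, 13, 36), (40, 13, 33), (40, 13, 36), (7, 27, 37), (8, 13, 33), (8, 13, 36), (8, 13, 40)}.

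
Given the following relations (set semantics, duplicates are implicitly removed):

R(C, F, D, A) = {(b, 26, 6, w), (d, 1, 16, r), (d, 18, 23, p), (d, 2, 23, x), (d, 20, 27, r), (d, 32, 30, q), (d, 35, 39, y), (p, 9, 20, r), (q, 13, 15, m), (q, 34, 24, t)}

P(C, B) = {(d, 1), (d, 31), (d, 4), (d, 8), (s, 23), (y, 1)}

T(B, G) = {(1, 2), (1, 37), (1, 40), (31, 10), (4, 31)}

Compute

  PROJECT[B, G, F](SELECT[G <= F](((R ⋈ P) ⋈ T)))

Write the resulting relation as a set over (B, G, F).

R ⋈ P (natural join on C): {(d, 1, 16, r, 1), (d, 1, 16, r, 31), (d, 1, 16, r, 4), (d, 1, 16, r, 8), (d, 18, 23, p, 1), (d, 18, 23, p, 31), (d, 18, 23, p, 4), (d, 18, 23, p, 8), (d, 2, 23, x, 1), (d, 2, 23, x, 31), (d, 2, 23, x, 4), (d, 2, 23, x, 8), (d, 20, 27, r, 1), (d, 20, 27, r, 31), (d, 20, 27, r, 4), (d, 20, 27, r, 8), (d, 32, 30, q, 1), (d, 32, 30, q, 31), (d, 32, 30, q, 4), (d, 32, 30, q, 8), (d, 35, 39, y, 1), (d, 35, 39, y, 31), (d, 35, 39, y, 4), (d, 35, 39, y, 8)}
(R ⋈ P) ⋈ T (natural join on B): {(d, 1, 16, r, 1, 2), (d, 1, 16, r, 1, 37), (d, 1, 16, r, 1, 40), (d, 1, 16, r, 31, 10), (d, 1, 16, r, 4, 31), (d, 18, 23, p, 1, 2), (d, 18, 23, p, 1, 37), (d, 18, 23, p, 1, 40), (d, 18, 23, p, 31, 10), (d, 18, 23, p, 4, 31), (d, 2, 23, x, 1, 2), (d, 2, 23, x, 1, 37), (d, 2, 23, x, 1, 40), (d, 2, 23, x, 31, 10), (d, 2, 23, x, 4, 31), (d, 20, 27, r, 1, 2), (d, 20, 27, r, 1, 37), (d, 20, 27, r, 1, 40), (d, 20, 27, r, 31, 10), (d, 20, 27, r, 4, 31), (d, 32, 30, q, 1, 2), (d, 32, 30, q, 1, 37), (d, 32, 30, q, 1, 40), (d, 32, 30, q, 31, 10), (d, 32, 30, q, 4, 31), (d, 35, 39, y, 1, 2), (d, 35, 39, y, 1, 37), (d, 35, 39, y, 1, 40), (d, 35, 39, y, 31, 10), (d, 35, 39, y, 4, 31)}
Filtering on G <= F leaves {(d, 18, 23, p, 1, 2), (d, 18, 23, p, 31, 10), (d, 2, 23, x, 1, 2), (d, 20, 27, r, 1, 2), (d, 20, 27, r, 31, 10), (d, 32, 30, q, 1, 2), (d, 32, 30, q, 31, 10), (d, 32, 30, q, 4, 31), (d, 35, 39, y, 1, 2), (d, 35, 39, y, 31, 10), (d, 35, 39, y, 4, 31)}.
Keep only column(s) B, G, F: {(1, 2, 18), (1, 2, 2), (1, 2, 20), (1, 2, 32), (1, 2, 35), (31, 10, 18), (31, 10, 20), (31, 10, 32), (31, 10, 35), (4, 31, 32), (4, 31, 35)}

{(1, 2, 18), (1, 2, 2), (1, 2, 20), (1, 2, 32), (1, 2, 35), (31, 10, 18), (31, 10, 20), (31, 10, 32), (31, 10, 35), (4, 31, 32), (4, 31, 35)}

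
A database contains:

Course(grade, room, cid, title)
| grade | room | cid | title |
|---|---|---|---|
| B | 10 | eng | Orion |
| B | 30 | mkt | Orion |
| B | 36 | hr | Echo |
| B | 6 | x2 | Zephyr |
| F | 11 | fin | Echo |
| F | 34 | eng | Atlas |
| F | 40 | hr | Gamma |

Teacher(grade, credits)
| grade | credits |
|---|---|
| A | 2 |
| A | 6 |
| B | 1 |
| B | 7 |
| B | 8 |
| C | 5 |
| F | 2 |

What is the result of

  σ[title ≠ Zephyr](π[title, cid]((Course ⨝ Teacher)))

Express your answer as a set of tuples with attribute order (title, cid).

Joining Course and Teacher on grade yields {(B, 10, eng, Orion, 1), (B, 10, eng, Orion, 7), (B, 10, eng, Orion, 8), (B, 30, mkt, Orion, 1), (B, 30, mkt, Orion, 7), (B, 30, mkt, Orion, 8), (B, 36, hr, Echo, 1), (B, 36, hr, Echo, 7), (B, 36, hr, Echo, 8), (B, 6, x2, Zephyr, 1), (B, 6, x2, Zephyr, 7), (B, 6, x2, Zephyr, 8), (F, 11, fin, Echo, 2), (F, 34, eng, Atlas, 2), (F, 40, hr, Gamma, 2)}.
π[title, cid]: project onto (title, cid) (8 duplicate(s) eliminated) → {(Atlas, eng), (Echo, fin), (Echo, hr), (Gamma, hr), (Orion, eng), (Orion, mkt), (Zephyr, x2)}
Selection title ≠ Zephyr: {(Atlas, eng), (Echo, fin), (Echo, hr), (Gamma, hr), (Orion, eng), (Orion, mkt)}

{(Atlas, eng), (Echo, fin), (Echo, hr), (Gamma, hr), (Orion, eng), (Orion, mkt)}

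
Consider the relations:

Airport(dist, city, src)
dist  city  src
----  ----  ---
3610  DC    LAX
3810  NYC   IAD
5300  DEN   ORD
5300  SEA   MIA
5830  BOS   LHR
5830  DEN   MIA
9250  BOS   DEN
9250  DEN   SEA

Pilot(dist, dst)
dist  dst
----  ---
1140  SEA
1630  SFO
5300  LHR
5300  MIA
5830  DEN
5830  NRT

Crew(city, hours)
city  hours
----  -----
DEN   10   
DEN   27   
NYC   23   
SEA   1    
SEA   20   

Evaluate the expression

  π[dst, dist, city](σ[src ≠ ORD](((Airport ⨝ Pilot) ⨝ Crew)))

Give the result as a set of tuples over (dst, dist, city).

Airport ⋈ Pilot (natural join on dist): {(5300, DEN, ORD, LHR), (5300, DEN, ORD, MIA), (5300, SEA, MIA, LHR), (5300, SEA, MIA, MIA), (5830, BOS, LHR, DEN), (5830, BOS, LHR, NRT), (5830, DEN, MIA, DEN), (5830, DEN, MIA, NRT)}
(Airport ⨝ Pilot) ⋈ Crew (natural join on city): {(5300, DEN, ORD, LHR, 10), (5300, DEN, ORD, LHR, 27), (5300, DEN, ORD, MIA, 10), (5300, DEN, ORD, MIA, 27), (5300, SEA, MIA, LHR, 1), (5300, SEA, MIA, LHR, 20), (5300, SEA, MIA, MIA, 1), (5300, SEA, MIA, MIA, 20), (5830, DEN, MIA, DEN, 10), (5830, DEN, MIA, DEN, 27), (5830, DEN, MIA, NRT, 10), (5830, DEN, MIA, NRT, 27)}
σ[src ≠ ORD]: keep tuples satisfying src ≠ ORD → {(5300, SEA, MIA, LHR, 1), (5300, SEA, MIA, LHR, 20), (5300, SEA, MIA, MIA, 1), (5300, SEA, MIA, MIA, 20), (5830, DEN, MIA, DEN, 10), (5830, DEN, MIA, DEN, 27), (5830, DEN, MIA, NRT, 10), (5830, DEN, MIA, NRT, 27)}
Keep only column(s) dst, dist, city (4 duplicate(s) eliminated): {(DEN, 5830, DEN), (LHR, 5300, SEA), (MIA, 5300, SEA), (NRT, 5830, DEN)}

{(DEN, 5830, DEN), (LHR, 5300, SEA), (MIA, 5300, SEA), (NRT, 5830, DEN)}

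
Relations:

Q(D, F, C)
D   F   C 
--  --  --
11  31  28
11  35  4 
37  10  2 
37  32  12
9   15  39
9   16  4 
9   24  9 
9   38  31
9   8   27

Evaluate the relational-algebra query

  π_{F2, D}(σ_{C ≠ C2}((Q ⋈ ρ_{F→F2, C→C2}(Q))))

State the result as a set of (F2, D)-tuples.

{(10, 37), (15, 9), (16, 9), (24, 9), (31, 11), (32, 37), (35, 11), (38, 9), (8, 9)}

ρ[F→F2, C→C2]: schema becomes (D, F2, C2); tuples unchanged.
Q ⋈ ρ_{F→F2, C→C2}(Q) (natural join on D): {(11, 31, 28, 31, 28), (11, 31, 28, 35, 4), (11, 35, 4, 31, 28), (11, 35, 4, 35, 4), (37, 10, 2, 10, 2), (37, 10, 2, 32, 12), (37, 32, 12, 10, 2), (37, 32, 12, 32, 12), (9, 15, 39, 15, 39), (9, 15, 39, 16, 4), (9, 15, 39, 24, 9), (9, 15, 39, 38, 31), (9, 15, 39, 8, 27), (9, 16, 4, 15, 39), (9, 16, 4, 16, 4), (9, 16, 4, 24, 9), (9, 16, 4, 38, 31), (9, 16, 4, 8, 27), (9, 24, 9, 15, 39), (9, 24, 9, 16, 4), (9, 24, 9, 24, 9), (9, 24, 9, 38, 31), (9, 24, 9, 8, 27), (9, 38, 31, 15, 39), (9, 38, 31, 16, 4), (9, 38, 31, 24, 9), (9, 38, 31, 38, 31), (9, 38, 31, 8, 27), (9, 8, 27, 15, 39), (9, 8, 27, 16, 4), (9, 8, 27, 24, 9), (9, 8, 27, 38, 31), (9, 8, 27, 8, 27)}
Apply σ_{C ≠ C2}; surviving tuples: {(11, 31, 28, 35, 4), (11, 35, 4, 31, 28), (37, 10, 2, 32, 12), (37, 32, 12, 10, 2), (9, 15, 39, 16, 4), (9, 15, 39, 24, 9), (9, 15, 39, 38, 31), (9, 15, 39, 8, 27), (9, 16, 4, 15, 39), (9, 16, 4, 24, 9), (9, 16, 4, 38, 31), (9, 16, 4, 8, 27), (9, 24, 9, 15, 39), (9, 24, 9, 16, 4), (9, 24, 9, 38, 31), (9, 24, 9, 8, 27), (9, 38, 31, 15, 39), (9, 38, 31, 16, 4), (9, 38, 31, 24, 9), (9, 38, 31, 8, 27), (9, 8, 27, 15, 39), (9, 8, 27, 16, 4), (9, 8, 27, 24, 9), (9, 8, 27, 38, 31)}
π[F2, D]: project onto (F2, D) (15 duplicate(s) eliminated) → {(10, 37), (15, 9), (16, 9), (24, 9), (31, 11), (32, 37), (35, 11), (38, 9), (8, 9)}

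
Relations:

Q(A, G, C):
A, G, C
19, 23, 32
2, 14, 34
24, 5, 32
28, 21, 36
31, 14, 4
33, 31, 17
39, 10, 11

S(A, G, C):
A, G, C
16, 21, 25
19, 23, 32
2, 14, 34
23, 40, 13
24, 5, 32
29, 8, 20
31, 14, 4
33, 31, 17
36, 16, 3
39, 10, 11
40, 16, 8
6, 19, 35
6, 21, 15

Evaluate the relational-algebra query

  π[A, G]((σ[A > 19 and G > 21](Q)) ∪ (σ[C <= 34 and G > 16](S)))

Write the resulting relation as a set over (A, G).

{(16, 21), (19, 23), (23, 40), (33, 31), (6, 21)}

σ[A > 19 and G > 21]: keep tuples satisfying A > 19 and G > 21 → {(33, 31, 17)}
σ[C <= 34 and G > 16]: keep tuples satisfying C <= 34 and G > 16 → {(16, 21, 25), (19, 23, 32), (23, 40, 13), (33, 31, 17), (6, 21, 15)}
Taking the union: {(16, 21, 25), (19, 23, 32), (23, 40, 13), (33, 31, 17), (6, 21, 15)}
π_{A, G} gives {(16, 21), (19, 23), (23, 40), (33, 31), (6, 21)}.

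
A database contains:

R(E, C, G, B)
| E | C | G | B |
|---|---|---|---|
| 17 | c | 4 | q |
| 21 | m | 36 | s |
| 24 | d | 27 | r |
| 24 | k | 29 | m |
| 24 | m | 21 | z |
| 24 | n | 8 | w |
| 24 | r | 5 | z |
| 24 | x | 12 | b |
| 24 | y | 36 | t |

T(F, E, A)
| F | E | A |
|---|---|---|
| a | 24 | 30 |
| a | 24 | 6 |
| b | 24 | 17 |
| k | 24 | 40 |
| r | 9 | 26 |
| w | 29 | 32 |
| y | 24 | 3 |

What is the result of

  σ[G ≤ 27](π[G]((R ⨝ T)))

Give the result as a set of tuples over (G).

{12, 21, 27, 5, 8}

R ⋈ T (natural join on E): {(24, d, 27, r, a, 30), (24, d, 27, r, a, 6), (24, d, 27, r, b, 17), (24, d, 27, r, k, 40), (24, d, 27, r, y, 3), (24, k, 29, m, a, 30), (24, k, 29, m, a, 6), (24, k, 29, m, b, 17), (24, k, 29, m, k, 40), (24, k, 29, m, y, 3), (24, m, 21, z, a, 30), (24, m, 21, z, a, 6), (24, m, 21, z, b, 17), (24, m, 21, z, k, 40), (24, m, 21, z, y, 3), (24, n, 8, w, a, 30), (24, n, 8, w, a, 6), (24, n, 8, w, b, 17), (24, n, 8, w, k, 40), (24, n, 8, w, y, 3), (24, r, 5, z, a, 30), (24, r, 5, z, a, 6), (24, r, 5, z, b, 17), (24, r, 5, z, k, 40), (24, r, 5, z, y, 3), (24, x, 12, b, a, 30), (24, x, 12, b, a, 6), (24, x, 12, b, b, 17), (24, x, 12, b, k, 40), (24, x, 12, b, y, 3), (24, y, 36, t, a, 30), (24, y, 36, t, a, 6), (24, y, 36, t, b, 17), (24, y, 36, t, k, 40), (24, y, 36, t, y, 3)}
π[G]: project onto (G) (28 duplicate(s) eliminated) → {12, 21, 27, 29, 36, 5, 8}
σ[G ≤ 27]: keep tuples satisfying G ≤ 27 → {12, 21, 27, 5, 8}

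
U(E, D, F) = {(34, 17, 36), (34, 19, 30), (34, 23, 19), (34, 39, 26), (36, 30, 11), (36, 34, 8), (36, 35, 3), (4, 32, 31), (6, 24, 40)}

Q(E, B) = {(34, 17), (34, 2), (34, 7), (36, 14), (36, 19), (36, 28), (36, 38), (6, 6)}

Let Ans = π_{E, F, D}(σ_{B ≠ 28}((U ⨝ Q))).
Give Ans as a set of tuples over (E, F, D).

{(34, 19, 23), (34, 26, 39), (34, 30, 19), (34, 36, 17), (36, 11, 30), (36, 3, 35), (36, 8, 34), (6, 40, 24)}

Natural join on E: {(34, 17, 36, 17), (34, 17, 36, 2), (34, 17, 36, 7), (34, 19, 30, 17), (34, 19, 30, 2), (34, 19, 30, 7), (34, 23, 19, 17), (34, 23, 19, 2), (34, 23, 19, 7), (34, 39, 26, 17), (34, 39, 26, 2), (34, 39, 26, 7), (36, 30, 11, 14), (36, 30, 11, 19), (36, 30, 11, 28), (36, 30, 11, 38), (36, 34, 8, 14), (36, 34, 8, 19), (36, 34, 8, 28), (36, 34, 8, 38), (36, 35, 3, 14), (36, 35, 3, 19), (36, 35, 3, 28), (36, 35, 3, 38), (6, 24, 40, 6)}
Filtering on B ≠ 28 leaves {(34, 17, 36, 17), (34, 17, 36, 2), (34, 17, 36, 7), (34, 19, 30, 17), (34, 19, 30, 2), (34, 19, 30, 7), (34, 23, 19, 17), (34, 23, 19, 2), (34, 23, 19, 7), (34, 39, 26, 17), (34, 39, 26, 2), (34, 39, 26, 7), (36, 30, 11, 14), (36, 30, 11, 19), (36, 30, 11, 38), (36, 34, 8, 14), (36, 34, 8, 19), (36, 34, 8, 38), (36, 35, 3, 14), (36, 35, 3, 19), (36, 35, 3, 38), (6, 24, 40, 6)}.
π[E, F, D]: project onto (E, F, D) (14 duplicate(s) eliminated) → {(34, 19, 23), (34, 26, 39), (34, 30, 19), (34, 36, 17), (36, 11, 30), (36, 3, 35), (36, 8, 34), (6, 40, 24)}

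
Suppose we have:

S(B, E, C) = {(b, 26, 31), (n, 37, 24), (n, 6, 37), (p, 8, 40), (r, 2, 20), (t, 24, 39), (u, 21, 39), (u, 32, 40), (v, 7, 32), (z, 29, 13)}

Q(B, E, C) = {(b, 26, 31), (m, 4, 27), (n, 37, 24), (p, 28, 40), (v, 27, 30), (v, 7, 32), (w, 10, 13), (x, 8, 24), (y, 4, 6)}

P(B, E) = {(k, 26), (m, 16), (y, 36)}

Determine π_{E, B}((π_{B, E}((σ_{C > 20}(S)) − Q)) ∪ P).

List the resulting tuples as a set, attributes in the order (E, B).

σ[C > 20]: keep tuples satisfying C > 20 → {(b, 26, 31), (n, 37, 24), (n, 6, 37), (p, 8, 40), (t, 24, 39), (u, 21, 39), (u, 32, 40), (v, 7, 32)}
Set difference of the two operands is {(n, 6, 37), (p, 8, 40), (t, 24, 39), (u, 21, 39), (u, 32, 40)}.
Keep only column(s) B, E: {(n, 6), (p, 8), (t, 24), (u, 21), (u, 32)}
Set union of the two operands is {(k, 26), (m, 16), (n, 6), (p, 8), (t, 24), (u, 21), (u, 32), (y, 36)}.
Keep only column(s) E, B: {(16, m), (21, u), (24, t), (26, k), (32, u), (36, y), (6, n), (8, p)}

{(16, m), (21, u), (24, t), (26, k), (32, u), (36, y), (6, n), (8, p)}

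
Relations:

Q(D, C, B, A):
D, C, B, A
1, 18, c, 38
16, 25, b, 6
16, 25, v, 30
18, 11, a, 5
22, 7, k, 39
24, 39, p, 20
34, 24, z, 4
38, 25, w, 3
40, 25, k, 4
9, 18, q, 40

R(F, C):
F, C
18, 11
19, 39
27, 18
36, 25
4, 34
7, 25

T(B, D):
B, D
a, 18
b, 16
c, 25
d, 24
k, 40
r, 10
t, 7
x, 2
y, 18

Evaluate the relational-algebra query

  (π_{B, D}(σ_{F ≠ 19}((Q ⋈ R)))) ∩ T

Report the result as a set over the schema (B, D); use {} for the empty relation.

Natural join on C: {(1, 18, c, 38, 27), (16, 25, b, 6, 36), (16, 25, b, 6, 7), (16, 25, v, 30, 36), (16, 25, v, 30, 7), (18, 11, a, 5, 18), (24, 39, p, 20, 19), (38, 25, w, 3, 36), (38, 25, w, 3, 7), (40, 25, k, 4, 36), (40, 25, k, 4, 7), (9, 18, q, 40, 27)}
Selection F ≠ 19: {(1, 18, c, 38, 27), (16, 25, b, 6, 36), (16, 25, b, 6, 7), (16, 25, v, 30, 36), (16, 25, v, 30, 7), (18, 11, a, 5, 18), (38, 25, w, 3, 36), (38, 25, w, 3, 7), (40, 25, k, 4, 36), (40, 25, k, 4, 7), (9, 18, q, 40, 27)}
π_{B, D} gives {(a, 18), (b, 16), (c, 1), (k, 40), (q, 9), (v, 16), (w, 38)} (4 duplicate(s) eliminated).
Set intersection of the two operands is {(a, 18), (b, 16), (k, 40)}.

{(a, 18), (b, 16), (k, 40)}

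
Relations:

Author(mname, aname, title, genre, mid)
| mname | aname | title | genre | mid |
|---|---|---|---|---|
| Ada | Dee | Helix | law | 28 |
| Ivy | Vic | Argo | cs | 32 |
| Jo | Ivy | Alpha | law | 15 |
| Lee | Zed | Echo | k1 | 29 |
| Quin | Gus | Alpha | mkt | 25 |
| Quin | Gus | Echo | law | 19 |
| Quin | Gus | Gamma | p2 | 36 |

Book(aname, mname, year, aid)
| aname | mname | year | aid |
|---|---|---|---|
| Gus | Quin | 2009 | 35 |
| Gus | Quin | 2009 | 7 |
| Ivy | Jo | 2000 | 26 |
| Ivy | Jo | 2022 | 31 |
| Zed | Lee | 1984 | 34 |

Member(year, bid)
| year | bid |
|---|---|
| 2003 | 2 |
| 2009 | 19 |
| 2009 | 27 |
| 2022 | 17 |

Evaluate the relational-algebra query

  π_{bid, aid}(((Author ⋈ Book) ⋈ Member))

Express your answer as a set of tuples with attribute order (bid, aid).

Natural join on mname, aname: {(Jo, Ivy, Alpha, law, 15, 2000, 26), (Jo, Ivy, Alpha, law, 15, 2022, 31), (Lee, Zed, Echo, k1, 29, 1984, 34), (Quin, Gus, Alpha, mkt, 25, 2009, 35), (Quin, Gus, Alpha, mkt, 25, 2009, 7), (Quin, Gus, Echo, law, 19, 2009, 35), (Quin, Gus, Echo, law, 19, 2009, 7), (Quin, Gus, Gamma, p2, 36, 2009, 35), (Quin, Gus, Gamma, p2, 36, 2009, 7)}
Natural join on year: {(Jo, Ivy, Alpha, law, 15, 2022, 31, 17), (Quin, Gus, Alpha, mkt, 25, 2009, 35, 19), (Quin, Gus, Alpha, mkt, 25, 2009, 35, 27), (Quin, Gus, Alpha, mkt, 25, 2009, 7, 19), (Quin, Gus, Alpha, mkt, 25, 2009, 7, 27), (Quin, Gus, Echo, law, 19, 2009, 35, 19), (Quin, Gus, Echo, law, 19, 2009, 35, 27), (Quin, Gus, Echo, law, 19, 2009, 7, 19), (Quin, Gus, Echo, law, 19, 2009, 7, 27), (Quin, Gus, Gamma, p2, 36, 2009, 35, 19), (Quin, Gus, Gamma, p2, 36, 2009, 35, 27), (Quin, Gus, Gamma, p2, 36, 2009, 7, 19), (Quin, Gus, Gamma, p2, 36, 2009, 7, 27)}
Keep only column(s) bid, aid (8 duplicate(s) eliminated): {(17, 31), (19, 35), (19, 7), (27, 35), (27, 7)}

{(17, 31), (19, 35), (19, 7), (27, 35), (27, 7)}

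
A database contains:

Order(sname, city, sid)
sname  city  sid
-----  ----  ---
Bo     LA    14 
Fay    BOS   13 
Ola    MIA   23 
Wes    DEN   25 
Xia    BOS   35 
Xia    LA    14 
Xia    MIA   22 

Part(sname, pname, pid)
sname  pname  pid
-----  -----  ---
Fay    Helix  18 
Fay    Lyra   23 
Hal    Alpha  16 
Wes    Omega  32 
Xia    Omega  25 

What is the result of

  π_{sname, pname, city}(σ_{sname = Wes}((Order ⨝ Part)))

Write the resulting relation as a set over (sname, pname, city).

Natural join on sname: {(Fay, BOS, 13, Helix, 18), (Fay, BOS, 13, Lyra, 23), (Wes, DEN, 25, Omega, 32), (Xia, BOS, 35, Omega, 25), (Xia, LA, 14, Omega, 25), (Xia, MIA, 22, Omega, 25)}
σ[sname = Wes]: keep tuples satisfying sname = Wes → {(Wes, DEN, 25, Omega, 32)}
π[sname, pname, city]: project onto (sname, pname, city) → {(Wes, Omega, DEN)}

{(Wes, Omega, DEN)}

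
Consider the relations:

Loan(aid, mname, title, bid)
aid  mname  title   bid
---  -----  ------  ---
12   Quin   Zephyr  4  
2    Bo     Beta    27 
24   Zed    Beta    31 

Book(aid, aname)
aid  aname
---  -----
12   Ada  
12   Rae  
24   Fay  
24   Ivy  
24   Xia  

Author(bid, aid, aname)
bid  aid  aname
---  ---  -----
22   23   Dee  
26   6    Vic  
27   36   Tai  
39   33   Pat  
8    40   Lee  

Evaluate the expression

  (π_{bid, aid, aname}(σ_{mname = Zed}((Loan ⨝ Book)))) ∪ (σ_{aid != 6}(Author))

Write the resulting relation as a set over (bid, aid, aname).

Joining Loan and Book on aid yields {(12, Quin, Zephyr, 4, Ada), (12, Quin, Zephyr, 4, Rae), (24, Zed, Beta, 31, Fay), (24, Zed, Beta, 31, Ivy), (24, Zed, Beta, 31, Xia)}.
Apply σ_{mname = Zed}; surviving tuples: {(24, Zed, Beta, 31, Fay), (24, Zed, Beta, 31, Ivy), (24, Zed, Beta, 31, Xia)}
π[bid, aid, aname]: project onto (bid, aid, aname) → {(31, 24, Fay), (31, 24, Ivy), (31, 24, Xia)}
Apply σ_{aid != 6}; surviving tuples: {(22, 23, Dee), (27, 36, Tai), (39, 33, Pat), (8, 40, Lee)}
Set union of the two operands is {(22, 23, Dee), (27, 36, Tai), (31, 24, Fay), (31, 24, Ivy), (31, 24, Xia), (39, 33, Pat), (8, 40, Lee)}.

{(22, 23, Dee), (27, 36, Tai), (31, 24, Fay), (31, 24, Ivy), (31, 24, Xia), (39, 33, Pat), (8, 40, Lee)}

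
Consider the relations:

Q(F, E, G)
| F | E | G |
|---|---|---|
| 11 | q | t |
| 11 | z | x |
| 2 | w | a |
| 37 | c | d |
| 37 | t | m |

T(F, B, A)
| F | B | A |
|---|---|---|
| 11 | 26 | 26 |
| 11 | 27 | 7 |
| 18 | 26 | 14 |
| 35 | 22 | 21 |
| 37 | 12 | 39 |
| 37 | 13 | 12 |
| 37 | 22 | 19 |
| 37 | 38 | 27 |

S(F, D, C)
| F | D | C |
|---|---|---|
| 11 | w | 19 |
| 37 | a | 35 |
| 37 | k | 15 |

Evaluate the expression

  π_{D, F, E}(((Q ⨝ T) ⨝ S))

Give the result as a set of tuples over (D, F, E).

{(a, 37, c), (a, 37, t), (k, 37, c), (k, 37, t), (w, 11, q), (w, 11, z)}

Joining Q and T on F yields {(11, q, t, 26, 26), (11, q, t, 27, 7), (11, z, x, 26, 26), (11, z, x, 27, 7), (37, c, d, 12, 39), (37, c, d, 13, 12), (37, c, d, 22, 19), (37, c, d, 38, 27), (37, t, m, 12, 39), (37, t, m, 13, 12), (37, t, m, 22, 19), (37, t, m, 38, 27)}.
Joining (Q ⨝ T) and S on F yields {(11, q, t, 26, 26, w, 19), (11, q, t, 27, 7, w, 19), (11, z, x, 26, 26, w, 19), (11, z, x, 27, 7, w, 19), (37, c, d, 12, 39, a, 35), (37, c, d, 12, 39, k, 15), (37, c, d, 13, 12, a, 35), (37, c, d, 13, 12, k, 15), (37, c, d, 22, 19, a, 35), (37, c, d, 22, 19, k, 15), (37, c, d, 38, 27, a, 35), (37, c, d, 38, 27, k, 15), (37, t, m, 12, 39, a, 35), (37, t, m, 12, 39, k, 15), (37, t, m, 13, 12, a, 35), (37, t, m, 13, 12, k, 15), (37, t, m, 22, 19, a, 35), (37, t, m, 22, 19, k, 15), (37, t, m, 38, 27, a, 35), (37, t, m, 38, 27, k, 15)}.
Keep only column(s) D, F, E (14 duplicate(s) eliminated): {(a, 37, c), (a, 37, t), (k, 37, c), (k, 37, t), (w, 11, q), (w, 11, z)}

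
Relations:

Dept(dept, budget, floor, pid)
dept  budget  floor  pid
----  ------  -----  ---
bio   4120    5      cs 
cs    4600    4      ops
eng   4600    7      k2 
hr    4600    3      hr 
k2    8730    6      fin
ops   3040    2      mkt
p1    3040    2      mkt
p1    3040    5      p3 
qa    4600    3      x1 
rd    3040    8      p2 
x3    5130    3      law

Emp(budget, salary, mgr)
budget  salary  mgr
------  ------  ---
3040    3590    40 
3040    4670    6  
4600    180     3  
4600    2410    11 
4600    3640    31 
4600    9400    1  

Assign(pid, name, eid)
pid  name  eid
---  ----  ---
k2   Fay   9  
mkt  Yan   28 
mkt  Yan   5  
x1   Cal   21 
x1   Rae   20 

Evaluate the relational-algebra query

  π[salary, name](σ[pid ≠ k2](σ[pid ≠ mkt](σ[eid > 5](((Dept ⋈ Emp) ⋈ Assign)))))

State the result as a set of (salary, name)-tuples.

Dept ⋈ Emp (natural join on budget): {(cs, 4600, 4, ops, 180, 3), (cs, 4600, 4, ops, 2410, 11), (cs, 4600, 4, ops, 3640, 31), (cs, 4600, 4, ops, 9400, 1), (eng, 4600, 7, k2, 180, 3), (eng, 4600, 7, k2, 2410, 11), (eng, 4600, 7, k2, 3640, 31), (eng, 4600, 7, k2, 9400, 1), (hr, 4600, 3, hr, 180, 3), (hr, 4600, 3, hr, 2410, 11), (hr, 4600, 3, hr, 3640, 31), (hr, 4600, 3, hr, 9400, 1), (ops, 3040, 2, mkt, 3590, 40), (ops, 3040, 2, mkt, 4670, 6), (p1, 3040, 2, mkt, 3590, 40), (p1, 3040, 2, mkt, 4670, 6), (p1, 3040, 5, p3, 3590, 40), (p1, 3040, 5, p3, 4670, 6), (qa, 4600, 3, x1, 180, 3), (qa, 4600, 3, x1, 2410, 11), (qa, 4600, 3, x1, 3640, 31), (qa, 4600, 3, x1, 9400, 1), (rd, 3040, 8, p2, 3590, 40), (rd, 3040, 8, p2, 4670, 6)}
(Dept ⋈ Emp) ⋈ Assign (natural join on pid): {(eng, 4600, 7, k2, 180, 3, Fay, 9), (eng, 4600, 7, k2, 2410, 11, Fay, 9), (eng, 4600, 7, k2, 3640, 31, Fay, 9), (eng, 4600, 7, k2, 9400, 1, Fay, 9), (ops, 3040, 2, mkt, 3590, 40, Yan, 28), (ops, 3040, 2, mkt, 3590, 40, Yan, 5), (ops, 3040, 2, mkt, 4670, 6, Yan, 28), (ops, 3040, 2, mkt, 4670, 6, Yan, 5), (p1, 3040, 2, mkt, 3590, 40, Yan, 28), (p1, 3040, 2, mkt, 3590, 40, Yan, 5), (p1, 3040, 2, mkt, 4670, 6, Yan, 28), (p1, 3040, 2, mkt, 4670, 6, Yan, 5), (qa, 4600, 3, x1, 180, 3, Cal, 21), (qa, 4600, 3, x1, 180, 3, Rae, 20), (qa, 4600, 3, x1, 2410, 11, Cal, 21), (qa, 4600, 3, x1, 2410, 11, Rae, 20), (qa, 4600, 3, x1, 3640, 31, Cal, 21), (qa, 4600, 3, x1, 3640, 31, Rae, 20), (qa, 4600, 3, x1, 9400, 1, Cal, 21), (qa, 4600, 3, x1, 9400, 1, Rae, 20)}
Selection eid > 5: {(eng, 4600, 7, k2, 180, 3, Fay, 9), (eng, 4600, 7, k2, 2410, 11, Fay, 9), (eng, 4600, 7, k2, 3640, 31, Fay, 9), (eng, 4600, 7, k2, 9400, 1, Fay, 9), (ops, 3040, 2, mkt, 3590, 40, Yan, 28), (ops, 3040, 2, mkt, 4670, 6, Yan, 28), (p1, 3040, 2, mkt, 3590, 40, Yan, 28), (p1, 3040, 2, mkt, 4670, 6, Yan, 28), (qa, 4600, 3, x1, 180, 3, Cal, 21), (qa, 4600, 3, x1, 180, 3, Rae, 20), (qa, 4600, 3, x1, 2410, 11, Cal, 21), (qa, 4600, 3, x1, 2410, 11, Rae, 20), (qa, 4600, 3, x1, 3640, 31, Cal, 21), (qa, 4600, 3, x1, 3640, 31, Rae, 20), (qa, 4600, 3, x1, 9400, 1, Cal, 21), (qa, 4600, 3, x1, 9400, 1, Rae, 20)}
Selection pid ≠ mkt: {(eng, 4600, 7, k2, 180, 3, Fay, 9), (eng, 4600, 7, k2, 2410, 11, Fay, 9), (eng, 4600, 7, k2, 3640, 31, Fay, 9), (eng, 4600, 7, k2, 9400, 1, Fay, 9), (qa, 4600, 3, x1, 180, 3, Cal, 21), (qa, 4600, 3, x1, 180, 3, Rae, 20), (qa, 4600, 3, x1, 2410, 11, Cal, 21), (qa, 4600, 3, x1, 2410, 11, Rae, 20), (qa, 4600, 3, x1, 3640, 31, Cal, 21), (qa, 4600, 3, x1, 3640, 31, Rae, 20), (qa, 4600, 3, x1, 9400, 1, Cal, 21), (qa, 4600, 3, x1, 9400, 1, Rae, 20)}
Selection pid ≠ k2: {(qa, 4600, 3, x1, 180, 3, Cal, 21), (qa, 4600, 3, x1, 180, 3, Rae, 20), (qa, 4600, 3, x1, 2410, 11, Cal, 21), (qa, 4600, 3, x1, 2410, 11, Rae, 20), (qa, 4600, 3, x1, 3640, 31, Cal, 21), (qa, 4600, 3, x1, 3640, 31, Rae, 20), (qa, 4600, 3, x1, 9400, 1, Cal, 21), (qa, 4600, 3, x1, 9400, 1, Rae, 20)}
π[salary, name]: project onto (salary, name) → {(180, Cal), (180, Rae), (2410, Cal), (2410, Rae), (3640, Cal), (3640, Rae), (9400, Cal), (9400, Rae)}

{(180, Cal), (180, Rae), (2410, Cal), (2410, Rae), (3640, Cal), (3640, Rae), (9400, Cal), (9400, Rae)}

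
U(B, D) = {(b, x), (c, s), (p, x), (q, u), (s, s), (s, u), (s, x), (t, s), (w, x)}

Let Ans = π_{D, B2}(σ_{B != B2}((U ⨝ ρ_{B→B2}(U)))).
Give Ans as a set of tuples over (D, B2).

ρ[B→B2]: schema becomes (B2, D); tuples unchanged.
Natural join on D: {(b, x, b), (b, x, p), (b, x, s), (b, x, w), (c, s, c), (c, s, s), (c, s, t), (p, x, b), (p, x, p), (p, x, s), (p, x, w), (q, u, q), (q, u, s), (s, s, c), (s, s, s), (s, s, t), (s, u, q), (s, u, s), (s, x, b), (s, x, p), (s, x, s), (s, x, w), (t, s, c), (t, s, s), (t, s, t), (w, x, b), (w, x, p), (w, x, s), (w, x, w)}
Filtering on B != B2 leaves {(b, x, p), (b, x, s), (b, x, w), (c, s, s), (c, s, t), (p, x, b), (p, x, s), (p, x, w), (q, u, s), (s, s, c), (s, s, t), (s, u, q), (s, x, b), (s, x, p), (s, x, w), (t, s, c), (t, s, s), (w, x, b), (w, x, p), (w, x, s)}.
π[D, B2]: project onto (D, B2) (11 duplicate(s) eliminated) → {(s, c), (s, s), (s, t), (u, q), (u, s), (x, b), (x, p), (x, s), (x, w)}

{(s, c), (s, s), (s, t), (u, q), (u, s), (x, b), (x, p), (x, s), (x, w)}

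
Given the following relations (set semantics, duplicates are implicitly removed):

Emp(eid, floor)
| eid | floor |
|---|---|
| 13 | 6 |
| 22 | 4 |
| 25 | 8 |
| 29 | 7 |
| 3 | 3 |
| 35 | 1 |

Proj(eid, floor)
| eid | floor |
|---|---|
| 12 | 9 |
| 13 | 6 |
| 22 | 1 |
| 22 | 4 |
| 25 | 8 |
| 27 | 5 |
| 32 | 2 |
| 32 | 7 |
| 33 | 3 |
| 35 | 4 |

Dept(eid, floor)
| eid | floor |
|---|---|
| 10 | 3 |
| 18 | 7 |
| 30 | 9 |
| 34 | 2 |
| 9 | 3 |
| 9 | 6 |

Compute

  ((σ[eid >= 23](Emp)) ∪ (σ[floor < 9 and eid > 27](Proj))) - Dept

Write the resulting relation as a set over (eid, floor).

{(25, 8), (29, 7), (32, 2), (32, 7), (33, 3), (35, 1), (35, 4)}

Apply σ_{eid >= 23}; surviving tuples: {(25, 8), (29, 7), (35, 1)}
Apply σ_{floor < 9 and eid > 27}; surviving tuples: {(32, 2), (32, 7), (33, 3), (35, 4)}
Taking the union: {(25, 8), (29, 7), (32, 2), (32, 7), (33, 3), (35, 1), (35, 4)}
Taking the difference: {(25, 8), (29, 7), (32, 2), (32, 7), (33, 3), (35, 1), (35, 4)}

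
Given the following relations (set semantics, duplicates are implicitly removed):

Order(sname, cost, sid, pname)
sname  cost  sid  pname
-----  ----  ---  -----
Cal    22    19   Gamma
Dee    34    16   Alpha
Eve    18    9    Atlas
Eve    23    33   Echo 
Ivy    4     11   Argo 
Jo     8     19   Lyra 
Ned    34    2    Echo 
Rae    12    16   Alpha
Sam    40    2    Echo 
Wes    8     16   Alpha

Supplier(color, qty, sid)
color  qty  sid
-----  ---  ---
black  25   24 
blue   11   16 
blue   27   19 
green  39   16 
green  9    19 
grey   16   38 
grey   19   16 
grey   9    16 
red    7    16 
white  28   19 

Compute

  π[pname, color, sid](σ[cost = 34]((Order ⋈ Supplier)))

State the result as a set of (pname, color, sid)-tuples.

{(Alpha, blue, 16), (Alpha, green, 16), (Alpha, grey, 16), (Alpha, red, 16)}

Joining Order and Supplier on sid yields {(Cal, 22, 19, Gamma, blue, 27), (Cal, 22, 19, Gamma, green, 9), (Cal, 22, 19, Gamma, white, 28), (Dee, 34, 16, Alpha, blue, 11), (Dee, 34, 16, Alpha, green, 39), (Dee, 34, 16, Alpha, grey, 19), (Dee, 34, 16, Alpha, grey, 9), (Dee, 34, 16, Alpha, red, 7), (Jo, 8, 19, Lyra, blue, 27), (Jo, 8, 19, Lyra, green, 9), (Jo, 8, 19, Lyra, white, 28), (Rae, 12, 16, Alpha, blue, 11), (Rae, 12, 16, Alpha, green, 39), (Rae, 12, 16, Alpha, grey, 19), (Rae, 12, 16, Alpha, grey, 9), (Rae, 12, 16, Alpha, red, 7), (Wes, 8, 16, Alpha, blue, 11), (Wes, 8, 16, Alpha, green, 39), (Wes, 8, 16, Alpha, grey, 19), (Wes, 8, 16, Alpha, grey, 9), (Wes, 8, 16, Alpha, red, 7)}.
σ[cost = 34]: keep tuples satisfying cost = 34 → {(Dee, 34, 16, Alpha, blue, 11), (Dee, 34, 16, Alpha, green, 39), (Dee, 34, 16, Alpha, grey, 19), (Dee, 34, 16, Alpha, grey, 9), (Dee, 34, 16, Alpha, red, 7)}
Projecting to pname, color, sid (1 duplicate(s) eliminated): {(Alpha, blue, 16), (Alpha, green, 16), (Alpha, grey, 16), (Alpha, red, 16)}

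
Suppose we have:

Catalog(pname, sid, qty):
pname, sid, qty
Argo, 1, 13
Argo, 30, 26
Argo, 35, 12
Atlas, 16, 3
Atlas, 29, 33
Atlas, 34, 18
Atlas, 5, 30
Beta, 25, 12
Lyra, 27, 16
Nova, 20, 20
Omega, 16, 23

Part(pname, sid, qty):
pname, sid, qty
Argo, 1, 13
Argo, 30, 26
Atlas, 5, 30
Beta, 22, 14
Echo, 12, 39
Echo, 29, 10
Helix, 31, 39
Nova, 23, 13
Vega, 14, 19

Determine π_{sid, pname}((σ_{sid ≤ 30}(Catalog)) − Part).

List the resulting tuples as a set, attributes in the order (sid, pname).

Filtering on sid ≤ 30 leaves {(Argo, 1, 13), (Argo, 30, 26), (Atlas, 16, 3), (Atlas, 29, 33), (Atlas, 5, 30), (Beta, 25, 12), (Lyra, 27, 16), (Nova, 20, 20), (Omega, 16, 23)}.
Taking the difference: {(Atlas, 16, 3), (Atlas, 29, 33), (Beta, 25, 12), (Lyra, 27, 16), (Nova, 20, 20), (Omega, 16, 23)}
Keep only column(s) sid, pname: {(16, Atlas), (16, Omega), (20, Nova), (25, Beta), (27, Lyra), (29, Atlas)}

{(16, Atlas), (16, Omega), (20, Nova), (25, Beta), (27, Lyra), (29, Atlas)}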